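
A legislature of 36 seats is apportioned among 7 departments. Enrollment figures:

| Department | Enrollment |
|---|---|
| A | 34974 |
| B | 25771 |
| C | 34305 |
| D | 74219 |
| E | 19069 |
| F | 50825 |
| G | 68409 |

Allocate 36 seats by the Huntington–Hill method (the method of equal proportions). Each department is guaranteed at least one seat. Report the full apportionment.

A=4; B=3; C=4; D=9; E=2; F=6; G=8

With divisor 8404: modified quotas A 4.162, B 3.067, C 4.082, D 8.831, E 2.269, F 6.048, G 8.140.
Geometric-mean thresholds: A √(4·5)=4.472, B √(3·4)=3.464, C √(4·5)=4.472, D √(8·9)=8.485, E √(2·3)=2.449, F √(6·7)=6.481, G √(8·9)=8.485.
Each quota rounded against its threshold gives A 4, B 3, C 4, D 9, E 2, F 6, G 8 (total 36).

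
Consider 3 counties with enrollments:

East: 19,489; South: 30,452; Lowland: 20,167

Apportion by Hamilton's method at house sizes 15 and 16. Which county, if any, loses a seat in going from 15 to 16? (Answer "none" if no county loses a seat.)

At 15 seats: East 4, South 7, Lowland 4.
At 16 seats: East 4, South 7, Lowland 5.
No county's allocation decreased.

none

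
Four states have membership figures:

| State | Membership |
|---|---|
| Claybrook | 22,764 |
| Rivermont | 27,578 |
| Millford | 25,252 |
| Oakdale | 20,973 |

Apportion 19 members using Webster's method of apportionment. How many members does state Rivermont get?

Standard divisor 96567/19 ≈ 5082.474; standard quotas: Claybrook 4.479, Rivermont 5.426, Millford 4.968, Oakdale 4.127.
Rounding to the nearest integer gives 4, 5, 5, 4 = 18 seats, so the divisor must be adjusted.
With modified divisor 5036: modified quotas Claybrook 4.520, Rivermont 5.476, Millford 5.014, Oakdale 4.165.
Rounding to the nearest integer: Claybrook 5, Rivermont 5, Millford 5, Oakdale 4 (total 19).
Rivermont receives 5.

5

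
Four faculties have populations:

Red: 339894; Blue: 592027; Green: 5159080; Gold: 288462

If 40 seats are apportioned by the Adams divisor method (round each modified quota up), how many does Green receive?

31

Standard divisor 6379463/40 ≈ 159486.575; standard quotas: Red 2.131, Blue 3.712, Green 32.348, Gold 1.809.
Rounding up gives 3, 4, 33, 2 = 42 seats, so the divisor must be adjusted.
With modified divisor 168200: modified quotas Red 2.021, Blue 3.520, Green 30.672, Gold 1.715.
Rounding up: Red 3, Blue 4, Green 31, Gold 2 (total 40).
Green receives 31.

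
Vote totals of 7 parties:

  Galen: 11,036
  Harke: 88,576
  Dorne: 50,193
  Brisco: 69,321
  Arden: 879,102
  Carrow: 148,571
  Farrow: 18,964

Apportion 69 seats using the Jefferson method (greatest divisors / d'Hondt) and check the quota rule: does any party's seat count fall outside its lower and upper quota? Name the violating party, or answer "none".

Arden

Standard quotas: Galen 0.602, Harke 4.829, Dorne 2.736, Brisco 3.779, Arden 47.922, Carrow 8.099, Farrow 1.034.
Jefferson allocation: Galen 0, Harke 5, Dorne 2, Brisco 3, Arden 50, Carrow 8, Farrow 1.
Arden has quota 47.922 (lower 47, upper 48) but receives 50 — outside the quota interval.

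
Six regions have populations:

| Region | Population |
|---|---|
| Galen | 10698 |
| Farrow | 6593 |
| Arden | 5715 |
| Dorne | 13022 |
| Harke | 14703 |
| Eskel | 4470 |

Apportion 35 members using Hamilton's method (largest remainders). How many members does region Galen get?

7

Total 55201; standard divisor 55201/35 ≈ 1577.171.
Standard quotas: Galen 6.7830, Farrow 4.1803, Arden 3.6236, Dorne 8.2566, Harke 9.3224, Eskel 2.8342.
Lower quotas: Galen 6, Farrow 4, Arden 3, Dorne 8, Harke 9, Eskel 2 (sum 32, leaving 3 seats).
Remainders in descending order: Eskel 0.8342, Galen 0.7830, Arden 0.6236, Harke 0.3224, Dorne 0.2566, Farrow 0.1803.
The surplus seats go to Eskel, Galen, Arden.
Galen receives 7.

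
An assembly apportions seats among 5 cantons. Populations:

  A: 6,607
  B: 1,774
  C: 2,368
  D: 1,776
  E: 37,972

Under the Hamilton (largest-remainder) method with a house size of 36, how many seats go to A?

5

The standard divisor is 50497/36 ≈ 1402.694.
Standard quotas: A 4.7102, B 1.2647, C 1.6882, D 1.2661, E 27.0708.
Lower quotas: A 4, B 1, C 1, D 1, E 27 (sum 34, leaving 2 seats).
Remainders in descending order: A 0.7102, C 0.6882, D 0.2661, B 0.2647, E 0.0708.
Largest remainders: A, C receive the extra seats.
A receives 5.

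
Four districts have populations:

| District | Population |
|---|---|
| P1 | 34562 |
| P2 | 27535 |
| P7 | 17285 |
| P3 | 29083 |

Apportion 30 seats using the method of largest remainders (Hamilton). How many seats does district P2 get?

8

Total 108465; standard divisor 108465/30 ≈ 3615.5.
Standard quotas: P1 9.5594, P2 7.6158, P7 4.7808, P3 8.0440.
Lower quotas: P1 9, P2 7, P7 4, P3 8 (sum 28, leaving 2 seats).
Remainders in descending order: P7 0.7808, P2 0.6158, P1 0.5594, P3 0.0440.
Largest remainders: P7, P2 receive the extra seats.
P2 receives 8.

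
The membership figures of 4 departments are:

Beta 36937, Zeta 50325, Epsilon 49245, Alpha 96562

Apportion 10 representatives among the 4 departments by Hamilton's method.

Beta=2; Zeta=2; Epsilon=2; Alpha=4

Total 233069; standard divisor 233069/10 ≈ 23306.9.
Standard quotas: Beta 1.5848, Zeta 2.1592, Epsilon 2.1129, Alpha 4.1431.
Lower quotas: Beta 1, Zeta 2, Epsilon 2, Alpha 4 (sum 9, leaving 1 seat).
Remainders in descending order: Beta 0.5848, Zeta 0.1592, Alpha 0.1431, Epsilon 0.1129.
The surplus seat goes to Beta.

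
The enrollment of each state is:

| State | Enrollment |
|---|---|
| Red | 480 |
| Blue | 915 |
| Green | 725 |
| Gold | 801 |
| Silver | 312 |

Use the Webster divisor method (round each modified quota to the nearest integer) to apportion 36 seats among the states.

Red=5, Blue=10, Green=8, Gold=9, Silver=4

Standard divisor 3233/36 ≈ 89.806; standard quotas: Red 5.345, Blue 10.189, Green 8.073, Gold 8.919, Silver 3.474.
Rounding to the nearest integer gives 5, 10, 8, 9, 3 = 35 seats, so the divisor must be adjusted.
With modified divisor 88: modified quotas Red 5.455, Blue 10.398, Green 8.239, Gold 9.102, Silver 3.545.
Rounding to the nearest integer: Red 5, Blue 10, Green 8, Gold 9, Silver 4 (total 36).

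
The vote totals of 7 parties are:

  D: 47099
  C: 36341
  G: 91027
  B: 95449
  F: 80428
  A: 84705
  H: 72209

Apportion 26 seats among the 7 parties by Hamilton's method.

Standard divisor: 507258 ÷ 26 ≈ 19509.923.
Standard quotas: D 2.4141, C 1.8627, G 4.6657, B 4.8923, F 4.1224, A 4.3416, H 3.7011.
Lower quotas: D 2, C 1, G 4, B 4, F 4, A 4, H 3 (sum 22, leaving 4 seats).
Remainders in descending order: B 0.8923, C 0.8627, H 0.7011, G 0.6657, D 0.4141, A 0.3416, F 0.1224.
The surplus seats go to B, C, H, G.

D: 2, C: 2, G: 5, B: 5, F: 4, A: 4, H: 4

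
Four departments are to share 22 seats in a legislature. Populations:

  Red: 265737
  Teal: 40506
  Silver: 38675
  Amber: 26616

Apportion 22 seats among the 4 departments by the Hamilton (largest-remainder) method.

Standard divisor: 371534 ÷ 22 ≈ 16887.909.
Standard quotas: Red 15.7353, Teal 2.3985, Silver 2.2901, Amber 1.5760.
Lower quotas: Red 15, Teal 2, Silver 2, Amber 1 (sum 20, leaving 2 seats).
Remainders in descending order: Red 0.7353, Amber 0.5760, Teal 0.3985, Silver 0.2901.
Largest remainders: Red, Amber receive the extra seats.

Red=16, Teal=2, Silver=2, Amber=2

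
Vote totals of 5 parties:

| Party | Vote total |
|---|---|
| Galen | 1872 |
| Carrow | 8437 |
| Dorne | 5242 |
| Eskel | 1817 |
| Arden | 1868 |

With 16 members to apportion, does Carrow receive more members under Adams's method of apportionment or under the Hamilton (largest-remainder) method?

Hamilton

Adams: Galen 2, Carrow 6, Dorne 4, Eskel 2, Arden 2.
Hamilton: Galen 2, Carrow 7, Dorne 4, Eskel 1, Arden 2.
Carrow gets 6 under Adams and 7 under Hamilton.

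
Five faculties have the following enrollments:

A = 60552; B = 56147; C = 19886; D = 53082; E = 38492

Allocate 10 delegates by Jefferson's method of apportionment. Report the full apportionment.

Standard divisor 228159/10 ≈ 22815.9; standard quotas: A 2.654, B 2.461, C 0.872, D 2.327, E 1.687.
Rounding down gives 2, 2, 0, 2, 1 = 7 seats, so the divisor must be adjusted.
With modified divisor 19000: modified quotas A 3.187, B 2.955, C 1.047, D 2.794, E 2.026.
Rounding down: A 3, B 2, C 1, D 2, E 2 (total 10).

A 3; B 2; C 1; D 2; E 2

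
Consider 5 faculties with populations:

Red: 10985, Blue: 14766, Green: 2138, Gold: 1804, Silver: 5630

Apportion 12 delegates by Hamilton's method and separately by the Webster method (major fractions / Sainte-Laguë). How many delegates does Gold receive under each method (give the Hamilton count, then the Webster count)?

0 and 1

Hamilton: Red 4, Blue 5, Green 1, Gold 0, Silver 2.
Webster: Red 3, Blue 5, Green 1, Gold 1, Silver 2.
Gold gets 0 under Hamilton and 1 under Webster.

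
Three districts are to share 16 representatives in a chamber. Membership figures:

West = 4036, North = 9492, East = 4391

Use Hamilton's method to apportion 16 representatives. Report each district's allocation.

The standard divisor is 17919/16 ≈ 1119.938.
Standard quotas: West 3.6038, North 8.4755, East 3.9208.
Lower quotas: West 3, North 8, East 3 (sum 14, leaving 2 seats).
Remainders in descending order: East 0.9208, West 0.6038, North 0.4755.
Largest remainders: East, West receive the extra seats.

West 4; North 8; East 4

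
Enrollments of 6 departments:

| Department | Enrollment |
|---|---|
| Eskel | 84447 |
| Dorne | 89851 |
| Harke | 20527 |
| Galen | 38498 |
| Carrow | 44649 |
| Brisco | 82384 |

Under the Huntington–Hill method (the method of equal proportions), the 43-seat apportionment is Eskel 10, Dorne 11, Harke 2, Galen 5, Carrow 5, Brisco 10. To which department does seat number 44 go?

Priority for the next seat is population ÷ (√(s·(s+1))).
Priorities: Eskel 8051.706, Dorne 7820.526, Harke 8380.113, Galen 7028.741, Carrow 8151.755, Brisco 7855.006.
Highest priority: Harke.

Harke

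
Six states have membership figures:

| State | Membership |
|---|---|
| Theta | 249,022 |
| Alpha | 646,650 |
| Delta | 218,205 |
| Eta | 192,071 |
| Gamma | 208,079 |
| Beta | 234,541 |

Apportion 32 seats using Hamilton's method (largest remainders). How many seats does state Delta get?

Standard divisor: 1748568 ÷ 32 ≈ 54642.75.
Standard quotas: Theta 4.5573, Alpha 11.8341, Delta 3.9933, Eta 3.5150, Gamma 3.8080, Beta 4.2923.
Lower quotas: Theta 4, Alpha 11, Delta 3, Eta 3, Gamma 3, Beta 4 (sum 28, leaving 4 seats).
Remainders in descending order: Delta 0.9933, Alpha 0.8341, Gamma 0.8080, Theta 0.5573, Eta 0.5150, Beta 0.2923.
The surplus seats go to Delta, Alpha, Gamma, Theta.
Delta receives 4.

4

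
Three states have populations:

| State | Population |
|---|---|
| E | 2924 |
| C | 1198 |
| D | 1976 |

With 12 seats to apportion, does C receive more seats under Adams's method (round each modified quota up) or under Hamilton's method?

Adams: E 5, C 3, D 4.
Hamilton: E 6, C 2, D 4.
C gets 3 under Adams and 2 under Hamilton.

Adams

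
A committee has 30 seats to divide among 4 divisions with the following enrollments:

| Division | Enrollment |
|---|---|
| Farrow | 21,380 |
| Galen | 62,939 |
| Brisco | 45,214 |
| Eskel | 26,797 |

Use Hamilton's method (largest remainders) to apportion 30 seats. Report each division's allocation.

Farrow: 4; Galen: 12; Brisco: 9; Eskel: 5

Standard divisor: 156330 ÷ 30 = 5211.
Standard quotas: Farrow 4.1029, Galen 12.0781, Brisco 8.6766, Eskel 5.1424.
Lower quotas: Farrow 4, Galen 12, Brisco 8, Eskel 5 (sum 29, leaving 1 seat).
Remainders in descending order: Brisco 0.6766, Eskel 0.1424, Farrow 0.1029, Galen 0.0781.
Largest remainder: Brisco receives the extra seat.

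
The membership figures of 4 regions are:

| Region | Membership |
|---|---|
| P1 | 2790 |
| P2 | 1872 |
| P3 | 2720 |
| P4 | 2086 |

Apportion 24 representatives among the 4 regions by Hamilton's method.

Standard divisor: 9468 ÷ 24 ≈ 394.5.
Standard quotas: P1 7.072, P2 4.745, P3 6.895, P4 5.288.
Lower quotas: P1 7, P2 4, P3 6, P4 5 (sum 22, leaving 2 seats).
Remainders in descending order: P3 0.895, P2 0.745, P4 0.288, P1 0.072.
The surplus seats go to P3, P2.

P1 7, P2 5, P3 7, P4 5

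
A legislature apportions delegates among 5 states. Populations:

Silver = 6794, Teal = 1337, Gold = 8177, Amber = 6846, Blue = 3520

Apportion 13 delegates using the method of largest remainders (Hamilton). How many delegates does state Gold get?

4

Total 26674; standard divisor 26674/13 ≈ 2051.846.
Standard quotas: Silver 3.3112, Teal 0.6516, Gold 3.9852, Amber 3.3365, Blue 1.7155.
Lower quotas: Silver 3, Teal 0, Gold 3, Amber 3, Blue 1 (sum 10, leaving 3 seats).
Remainders in descending order: Gold 0.9852, Blue 0.7155, Teal 0.6516, Amber 0.3365, Silver 0.3112.
The surplus seats go to Gold, Blue, Teal.
Gold receives 4.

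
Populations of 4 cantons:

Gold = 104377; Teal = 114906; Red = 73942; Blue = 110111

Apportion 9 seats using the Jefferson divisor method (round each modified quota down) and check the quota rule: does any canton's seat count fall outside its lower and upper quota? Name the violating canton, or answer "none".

Standard quotas: Gold 2.329, Teal 2.564, Red 1.650, Blue 2.457.
Jefferson allocation: Gold 2, Teal 3, Red 2, Blue 2.
Every allocation lies between the lower and upper quota.

none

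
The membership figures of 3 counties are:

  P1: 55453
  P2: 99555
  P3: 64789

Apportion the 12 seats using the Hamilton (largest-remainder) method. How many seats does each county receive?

The standard divisor is 219797/12 ≈ 18316.417.
Standard quotas: P1 3.0275, P2 5.4353, P3 3.5372.
Lower quotas: P1 3, P2 5, P3 3 (sum 11, leaving 1 seat).
Remainders in descending order: P3 0.5372, P2 0.4353, P1 0.0275.
Largest remainder: P3 receives the extra seat.

P1 3, P2 5, P3 4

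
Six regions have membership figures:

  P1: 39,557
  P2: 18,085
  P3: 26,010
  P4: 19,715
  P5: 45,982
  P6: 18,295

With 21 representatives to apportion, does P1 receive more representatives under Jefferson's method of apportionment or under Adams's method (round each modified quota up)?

Jefferson

Jefferson: P1 6, P2 2, P3 3, P4 2, P5 6, P6 2.
Adams: P1 5, P2 2, P3 3, P4 3, P5 6, P6 2.
P1 gets 6 under Jefferson and 5 under Adams.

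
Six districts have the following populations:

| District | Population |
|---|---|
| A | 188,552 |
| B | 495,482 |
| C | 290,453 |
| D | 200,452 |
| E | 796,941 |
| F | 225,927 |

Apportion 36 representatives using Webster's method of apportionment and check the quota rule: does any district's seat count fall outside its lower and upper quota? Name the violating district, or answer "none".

none

Standard quotas: A 3.088, B 8.116, C 4.758, D 3.283, E 13.054, F 3.701.
Webster allocation: A 3, B 8, C 5, D 3, E 13, F 4.
Every allocation lies between the lower and upper quota.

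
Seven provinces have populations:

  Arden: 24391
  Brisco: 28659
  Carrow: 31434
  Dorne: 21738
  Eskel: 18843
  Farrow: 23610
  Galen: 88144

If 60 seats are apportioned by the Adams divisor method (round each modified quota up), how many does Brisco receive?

Standard divisor 236819/60 ≈ 3946.983; standard quotas: Arden 6.180, Brisco 7.261, Carrow 7.964, Dorne 5.507, Eskel 4.774, Farrow 5.982, Galen 22.332.
Rounding up gives 7, 8, 8, 6, 5, 6, 23 = 63 seats, so the divisor must be adjusted.
With modified divisor 4150: modified quotas Arden 5.877, Brisco 6.906, Carrow 7.574, Dorne 5.238, Eskel 4.540, Farrow 5.689, Galen 21.240.
Rounding up: Arden 6, Brisco 7, Carrow 8, Dorne 6, Eskel 5, Farrow 6, Galen 22 (total 60).
Brisco receives 7.

7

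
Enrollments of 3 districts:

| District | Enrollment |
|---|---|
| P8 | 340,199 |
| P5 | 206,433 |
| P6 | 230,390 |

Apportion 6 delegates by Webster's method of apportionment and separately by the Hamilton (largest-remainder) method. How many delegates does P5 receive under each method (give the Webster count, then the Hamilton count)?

2 and 1

Webster: P8 2, P5 2, P6 2.
Hamilton: P8 3, P5 1, P6 2.
P5 gets 2 under Webster and 1 under Hamilton.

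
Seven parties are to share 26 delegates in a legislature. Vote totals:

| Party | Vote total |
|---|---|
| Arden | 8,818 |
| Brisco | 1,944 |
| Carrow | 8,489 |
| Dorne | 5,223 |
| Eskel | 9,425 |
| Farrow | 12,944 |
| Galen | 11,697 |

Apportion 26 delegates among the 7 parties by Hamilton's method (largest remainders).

Total 58540; standard divisor 58540/26 ≈ 2251.538.
Standard quotas: Arden 3.9164, Brisco 0.8634, Carrow 3.7703, Dorne 2.3197, Eskel 4.1860, Farrow 5.7490, Galen 5.1951.
Lower quotas: Arden 3, Brisco 0, Carrow 3, Dorne 2, Eskel 4, Farrow 5, Galen 5 (sum 22, leaving 4 seats).
Remainders in descending order: Arden 0.9164, Brisco 0.8634, Carrow 0.7703, Farrow 0.7490, Dorne 0.3197, Galen 0.1951, Eskel 0.1860.
Largest remainders: Arden, Brisco, Carrow, Farrow receive the extra seats.

Arden 4; Brisco 1; Carrow 4; Dorne 2; Eskel 4; Farrow 6; Galen 5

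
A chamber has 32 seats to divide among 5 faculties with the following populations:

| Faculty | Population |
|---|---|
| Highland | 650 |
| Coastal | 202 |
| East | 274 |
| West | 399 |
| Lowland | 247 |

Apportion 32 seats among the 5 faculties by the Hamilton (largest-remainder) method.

Highland 12, Coastal 4, East 5, West 7, Lowland 4

Standard divisor: 1772 ÷ 32 ≈ 55.375.
Standard quotas: Highland 11.738, Coastal 3.648, East 4.948, West 7.205, Lowland 4.460.
Lower quotas: Highland 11, Coastal 3, East 4, West 7, Lowland 4 (sum 29, leaving 3 seats).
Remainders in descending order: East 0.948, Highland 0.738, Coastal 0.648, Lowland 0.460, West 0.205.
The surplus seats go to East, Highland, Coastal.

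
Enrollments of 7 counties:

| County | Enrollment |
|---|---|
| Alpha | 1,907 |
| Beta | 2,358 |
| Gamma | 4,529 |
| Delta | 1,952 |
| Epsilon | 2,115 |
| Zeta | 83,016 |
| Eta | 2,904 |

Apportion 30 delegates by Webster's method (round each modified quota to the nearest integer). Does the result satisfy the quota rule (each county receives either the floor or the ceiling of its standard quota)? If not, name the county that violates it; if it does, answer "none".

Zeta

Standard quotas: Alpha 0.579, Beta 0.716, Gamma 1.375, Delta 0.593, Epsilon 0.642, Zeta 25.212, Eta 0.882.
Webster allocation: Alpha 1, Beta 1, Gamma 1, Delta 1, Epsilon 1, Zeta 24, Eta 1.
Zeta has quota 25.212 (lower 25, upper 26) but receives 24 — outside the quota interval.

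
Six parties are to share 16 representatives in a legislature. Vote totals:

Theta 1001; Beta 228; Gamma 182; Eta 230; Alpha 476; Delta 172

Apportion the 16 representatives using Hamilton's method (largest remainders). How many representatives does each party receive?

Standard divisor: 2289 ÷ 16 ≈ 143.062.
Standard quotas: Theta 6.997, Beta 1.594, Gamma 1.272, Eta 1.608, Alpha 3.327, Delta 1.202.
Lower quotas: Theta 6, Beta 1, Gamma 1, Eta 1, Alpha 3, Delta 1 (sum 13, leaving 3 seats).
Remainders in descending order: Theta 0.997, Eta 0.608, Beta 0.594, Alpha 0.327, Gamma 0.272, Delta 0.202.
Largest remainders: Theta, Eta, Beta receive the extra seats.

Theta 7; Beta 2; Gamma 1; Eta 2; Alpha 3; Delta 1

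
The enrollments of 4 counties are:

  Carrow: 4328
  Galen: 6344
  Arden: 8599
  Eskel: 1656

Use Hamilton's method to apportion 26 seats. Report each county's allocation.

The standard divisor is 20927/26 ≈ 804.885.
Standard quotas: Carrow 5.3772, Galen 7.8819, Arden 10.6835, Eskel 2.0574.
Lower quotas: Carrow 5, Galen 7, Arden 10, Eskel 2 (sum 24, leaving 2 seats).
Remainders in descending order: Galen 0.8819, Arden 0.6835, Carrow 0.3772, Eskel 0.0574.
Largest remainders: Galen, Arden receive the extra seats.

Carrow 5; Galen 8; Arden 11; Eskel 2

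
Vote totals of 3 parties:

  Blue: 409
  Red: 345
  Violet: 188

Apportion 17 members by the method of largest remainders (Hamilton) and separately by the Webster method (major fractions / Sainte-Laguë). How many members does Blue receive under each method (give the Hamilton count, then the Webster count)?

Hamilton: Blue 7, Red 6, Violet 4.
Webster: Blue 8, Red 6, Violet 3.
Blue gets 7 under Hamilton and 8 under Webster.

7 and 8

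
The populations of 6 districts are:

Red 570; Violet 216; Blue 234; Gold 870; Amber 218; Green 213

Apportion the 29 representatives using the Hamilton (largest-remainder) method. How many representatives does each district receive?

The standard divisor is 2321/29 ≈ 80.034.
Standard quotas: Red 7.122, Violet 2.699, Blue 2.924, Gold 10.870, Amber 2.724, Green 2.661.
Lower quotas: Red 7, Violet 2, Blue 2, Gold 10, Amber 2, Green 2 (sum 25, leaving 4 seats).
Remainders in descending order: Blue 0.924, Gold 0.870, Amber 0.724, Violet 0.699, Green 0.661, Red 0.122.
Largest remainders: Blue, Gold, Amber, Violet receive the extra seats.

Red 7; Violet 3; Blue 3; Gold 11; Amber 3; Green 2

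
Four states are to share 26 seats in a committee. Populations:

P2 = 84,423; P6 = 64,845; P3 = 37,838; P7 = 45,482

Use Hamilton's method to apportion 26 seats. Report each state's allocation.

P2 10, P6 7, P3 4, P7 5

The standard divisor is 232588/26 ≈ 8945.692.
Standard quotas: P2 9.4373, P6 7.2487, P3 4.2297, P7 5.0842.
Lower quotas: P2 9, P6 7, P3 4, P7 5 (sum 25, leaving 1 seat).
Remainders in descending order: P2 0.4373, P6 0.2487, P3 0.2297, P7 0.0842.
The surplus seat goes to P2.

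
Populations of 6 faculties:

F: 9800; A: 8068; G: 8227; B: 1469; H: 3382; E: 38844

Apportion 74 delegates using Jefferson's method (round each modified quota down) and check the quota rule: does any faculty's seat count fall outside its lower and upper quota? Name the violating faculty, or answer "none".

Standard quotas: F 10.391, A 8.555, G 8.723, B 1.558, H 3.586, E 41.187.
Jefferson allocation: F 10, A 8, G 9, B 1, H 3, E 43.
E has quota 41.187 (lower 41, upper 42) but receives 43 — outside the quota interval.

E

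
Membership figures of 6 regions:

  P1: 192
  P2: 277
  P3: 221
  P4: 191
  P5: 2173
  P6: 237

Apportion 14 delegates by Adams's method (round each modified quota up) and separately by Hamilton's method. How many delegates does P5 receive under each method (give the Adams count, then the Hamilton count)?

Adams: P1 1, P2 2, P3 1, P4 1, P5 8, P6 1.
Hamilton: P1 1, P2 1, P3 1, P4 1, P5 9, P6 1.
P5 gets 8 under Adams and 9 under Hamilton.

8 and 9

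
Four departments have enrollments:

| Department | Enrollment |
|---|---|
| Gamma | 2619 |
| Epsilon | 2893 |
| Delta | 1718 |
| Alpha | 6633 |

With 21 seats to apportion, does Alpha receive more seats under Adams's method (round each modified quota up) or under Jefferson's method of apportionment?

Jefferson

Adams: Gamma 4, Epsilon 4, Delta 3, Alpha 10.
Jefferson: Gamma 4, Epsilon 4, Delta 2, Alpha 11.
Alpha gets 10 under Adams and 11 under Jefferson.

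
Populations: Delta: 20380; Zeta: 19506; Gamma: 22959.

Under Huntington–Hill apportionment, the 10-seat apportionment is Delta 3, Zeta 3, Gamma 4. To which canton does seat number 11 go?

Priority for the next seat is population ÷ (√(s·(s+1))).
Priorities: Delta 5883.199, Zeta 5630.897, Gamma 5133.788.
Highest priority: Delta.

Delta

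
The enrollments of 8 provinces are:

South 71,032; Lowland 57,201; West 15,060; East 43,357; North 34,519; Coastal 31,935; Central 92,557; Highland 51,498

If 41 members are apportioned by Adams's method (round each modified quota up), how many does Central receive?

Standard divisor 397159/41 ≈ 9686.805; standard quotas: South 7.333, Lowland 5.905, West 1.555, East 4.476, North 3.564, Coastal 3.297, Central 9.555, Highland 5.316.
Rounding up gives 8, 6, 2, 5, 4, 4, 10, 6 = 45 seats, so the divisor must be adjusted.
With modified divisor 10740: modified quotas South 6.614, Lowland 5.326, West 1.402, East 4.037, North 3.214, Coastal 2.973, Central 8.618, Highland 4.795.
Rounding up: South 7, Lowland 6, West 2, East 5, North 4, Coastal 3, Central 9, Highland 5 (total 41).
Central receives 9.

9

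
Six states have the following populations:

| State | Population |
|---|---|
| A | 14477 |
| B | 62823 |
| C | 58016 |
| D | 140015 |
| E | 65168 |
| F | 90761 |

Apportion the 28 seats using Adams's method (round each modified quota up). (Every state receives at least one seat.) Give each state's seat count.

Standard divisor 431260/28 ≈ 15402.143; standard quotas: A 0.940, B 4.079, C 3.767, D 9.091, E 4.231, F 5.893.
Rounding up gives 1, 5, 4, 10, 5, 6 = 31 seats, so the divisor must be adjusted.
With modified divisor 16900: modified quotas A 0.857, B 3.717, C 3.433, D 8.285, E 3.856, F 5.370.
Rounding up: A 1, B 4, C 4, D 9, E 4, F 6 (total 28).

A 1, B 4, C 4, D 9, E 4, F 6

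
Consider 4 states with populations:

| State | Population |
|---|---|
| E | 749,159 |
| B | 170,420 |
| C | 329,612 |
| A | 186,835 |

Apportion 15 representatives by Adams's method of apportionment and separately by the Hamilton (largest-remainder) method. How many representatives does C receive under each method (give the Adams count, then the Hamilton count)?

4 and 3

Adams: E 7, B 2, C 4, A 2.
Hamilton: E 8, B 2, C 3, A 2.
C gets 4 under Adams and 3 under Hamilton.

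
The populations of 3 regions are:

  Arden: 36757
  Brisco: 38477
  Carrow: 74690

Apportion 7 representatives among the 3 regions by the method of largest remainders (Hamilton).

Arden: 2, Brisco: 2, Carrow: 3

Total 149924; standard divisor 149924/7 ≈ 21417.714.
Standard quotas: Arden 1.7162, Brisco 1.7965, Carrow 3.4873.
Lower quotas: Arden 1, Brisco 1, Carrow 3 (sum 5, leaving 2 seats).
Remainders in descending order: Brisco 0.7965, Arden 0.7162, Carrow 0.4873.
The surplus seats go to Brisco, Arden.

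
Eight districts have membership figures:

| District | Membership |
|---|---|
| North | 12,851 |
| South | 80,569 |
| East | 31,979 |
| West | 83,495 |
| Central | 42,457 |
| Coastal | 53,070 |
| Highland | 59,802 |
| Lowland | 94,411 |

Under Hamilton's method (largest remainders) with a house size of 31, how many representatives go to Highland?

4

The standard divisor is 458634/31 ≈ 14794.645.
Standard quotas: North 0.8686, South 5.4458, East 2.1615, West 5.6436, Central 2.8698, Coastal 3.5871, Highland 4.0421, Lowland 6.3814.
Lower quotas: North 0, South 5, East 2, West 5, Central 2, Coastal 3, Highland 4, Lowland 6 (sum 27, leaving 4 seats).
Remainders in descending order: Central 0.8698, North 0.8686, West 0.6436, Coastal 0.5871, South 0.4458, Lowland 0.3814, East 0.1615, Highland 0.0421.
Largest remainders: Central, North, West, Coastal receive the extra seats.
Highland receives 4.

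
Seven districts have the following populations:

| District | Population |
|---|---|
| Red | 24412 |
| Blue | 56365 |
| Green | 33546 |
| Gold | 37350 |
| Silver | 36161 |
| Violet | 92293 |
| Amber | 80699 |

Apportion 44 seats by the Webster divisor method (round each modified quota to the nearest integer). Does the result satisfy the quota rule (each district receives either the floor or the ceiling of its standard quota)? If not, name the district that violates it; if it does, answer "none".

none

Standard quotas: Red 2.977, Blue 6.873, Green 4.091, Gold 4.555, Silver 4.410, Violet 11.254, Amber 9.841.
Webster allocation: Red 3, Blue 7, Green 4, Gold 5, Silver 4, Violet 11, Amber 10.
Every allocation lies between the lower and upper quota.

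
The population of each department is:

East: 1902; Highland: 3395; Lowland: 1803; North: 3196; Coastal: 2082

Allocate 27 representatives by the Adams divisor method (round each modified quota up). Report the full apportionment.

Standard divisor 12378/27 ≈ 458.444; standard quotas: East 4.149, Highland 7.405, Lowland 3.933, North 6.971, Coastal 4.541.
Rounding up gives 5, 8, 4, 7, 5 = 29 seats, so the divisor must be adjusted.
With modified divisor 500: modified quotas East 3.804, Highland 6.790, Lowland 3.606, North 6.392, Coastal 4.164.
Rounding up: East 4, Highland 7, Lowland 4, North 7, Coastal 5 (total 27).

East: 4; Highland: 7; Lowland: 4; North: 7; Coastal: 5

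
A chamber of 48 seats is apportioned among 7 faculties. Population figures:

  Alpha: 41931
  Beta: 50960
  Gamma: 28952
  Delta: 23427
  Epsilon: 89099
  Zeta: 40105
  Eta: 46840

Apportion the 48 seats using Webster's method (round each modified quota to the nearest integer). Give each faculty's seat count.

Alpha 6; Beta 8; Gamma 4; Delta 4; Epsilon 13; Zeta 6; Eta 7

Standard divisor 321314/48 ≈ 6694.042; standard quotas: Alpha 6.264, Beta 7.613, Gamma 4.325, Delta 3.500, Epsilon 13.310, Zeta 5.991, Eta 6.997.
Rounding to the nearest integer gives 6, 8, 4, 3, 13, 6, 7 = 47 seats, so the divisor must be adjusted.
With modified divisor 6650: modified quotas Alpha 6.305, Beta 7.663, Gamma 4.354, Delta 3.523, Epsilon 13.398, Zeta 6.031, Eta 7.044.
Rounding to the nearest integer: Alpha 6, Beta 8, Gamma 4, Delta 4, Epsilon 13, Zeta 6, Eta 7 (total 48).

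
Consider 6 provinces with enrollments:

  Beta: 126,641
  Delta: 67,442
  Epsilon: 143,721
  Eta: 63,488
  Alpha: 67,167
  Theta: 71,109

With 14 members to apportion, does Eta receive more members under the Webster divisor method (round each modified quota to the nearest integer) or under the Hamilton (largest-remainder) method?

Webster: Beta 3, Delta 2, Epsilon 3, Eta 2, Alpha 2, Theta 2.
Hamilton: Beta 3, Delta 2, Epsilon 4, Eta 1, Alpha 2, Theta 2.
Eta gets 2 under Webster and 1 under Hamilton.

Webster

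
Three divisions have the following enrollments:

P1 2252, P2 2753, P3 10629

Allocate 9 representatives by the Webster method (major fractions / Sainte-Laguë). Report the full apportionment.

Standard divisor 15634/9 ≈ 1737.111; standard quotas: P1 1.296, P2 1.585, P3 6.119.
Rounding to the nearest integer gives P1 1, P2 2, P3 6 — total 9, matching the house size, so no adjustment is needed.

P1 1, P2 2, P3 6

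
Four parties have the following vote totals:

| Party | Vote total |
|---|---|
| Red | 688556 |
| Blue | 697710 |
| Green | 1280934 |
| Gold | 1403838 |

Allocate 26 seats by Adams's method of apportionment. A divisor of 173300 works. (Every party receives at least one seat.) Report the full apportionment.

With modified divisor 173300: modified quotas Red 3.973, Blue 4.026, Green 7.391, Gold 8.101.
Rounding up: Red 4, Blue 5, Green 8, Gold 9 (total 26).

Red 4; Blue 5; Green 8; Gold 9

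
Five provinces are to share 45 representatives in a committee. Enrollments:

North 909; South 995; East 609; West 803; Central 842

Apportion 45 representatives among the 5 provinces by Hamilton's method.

North: 10, South: 11, East: 6, West: 9, Central: 9

The standard divisor is 4158/45 ≈ 92.4.
Standard quotas: North 9.838, South 10.768, East 6.591, West 8.690, Central 9.113.
Lower quotas: North 9, South 10, East 6, West 8, Central 9 (sum 42, leaving 3 seats).
Remainders in descending order: North 0.838, South 0.768, West 0.690, East 0.591, Central 0.113.
Largest remainders: North, South, West receive the extra seats.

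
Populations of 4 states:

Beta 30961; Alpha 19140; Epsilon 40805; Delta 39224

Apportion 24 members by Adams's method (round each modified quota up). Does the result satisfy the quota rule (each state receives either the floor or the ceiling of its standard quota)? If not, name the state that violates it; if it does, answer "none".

Standard quotas: Beta 5.710, Alpha 3.530, Epsilon 7.526, Delta 7.234.
Adams allocation: Beta 6, Alpha 4, Epsilon 7, Delta 7.
Every allocation lies between the lower and upper quota.

none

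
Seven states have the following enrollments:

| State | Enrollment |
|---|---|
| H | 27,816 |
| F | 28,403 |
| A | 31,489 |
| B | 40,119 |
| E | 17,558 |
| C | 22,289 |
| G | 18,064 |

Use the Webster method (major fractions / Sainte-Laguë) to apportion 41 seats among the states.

H=6, F=6, A=7, B=9, E=4, C=5, G=4

Standard divisor 185738/41 ≈ 4530.195; standard quotas: H 6.140, F 6.270, A 6.951, B 8.856, E 3.876, C 4.920, G 3.987.
Rounding to the nearest integer gives H 6, F 6, A 7, B 9, E 4, C 5, G 4 — total 41, matching the house size, so no adjustment is needed.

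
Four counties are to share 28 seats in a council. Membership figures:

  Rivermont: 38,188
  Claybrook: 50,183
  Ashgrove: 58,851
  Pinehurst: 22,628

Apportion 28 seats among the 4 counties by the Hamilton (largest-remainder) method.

Rivermont 6, Claybrook 8, Ashgrove 10, Pinehurst 4

Standard divisor: 169850 ÷ 28 ≈ 6066.071.
Standard quotas: Rivermont 6.2953, Claybrook 8.2727, Ashgrove 9.7017, Pinehurst 3.7303.
Lower quotas: Rivermont 6, Claybrook 8, Ashgrove 9, Pinehurst 3 (sum 26, leaving 2 seats).
Remainders in descending order: Pinehurst 0.7303, Ashgrove 0.7017, Rivermont 0.2953, Claybrook 0.2727.
The surplus seats go to Pinehurst, Ashgrove.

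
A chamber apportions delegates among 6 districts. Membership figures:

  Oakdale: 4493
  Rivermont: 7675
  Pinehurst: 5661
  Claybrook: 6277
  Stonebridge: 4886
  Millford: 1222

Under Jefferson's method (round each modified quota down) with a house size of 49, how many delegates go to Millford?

2

Standard divisor 30214/49 ≈ 616.612; standard quotas: Oakdale 7.287, Rivermont 12.447, Pinehurst 9.181, Claybrook 10.180, Stonebridge 7.924, Millford 1.982.
Rounding down gives 7, 12, 9, 10, 7, 1 = 46 seats, so the divisor must be adjusted.
With modified divisor 580: modified quotas Oakdale 7.747, Rivermont 13.233, Pinehurst 9.760, Claybrook 10.822, Stonebridge 8.424, Millford 2.107.
Rounding down: Oakdale 7, Rivermont 13, Pinehurst 9, Claybrook 10, Stonebridge 8, Millford 2 (total 49).
Millford receives 2.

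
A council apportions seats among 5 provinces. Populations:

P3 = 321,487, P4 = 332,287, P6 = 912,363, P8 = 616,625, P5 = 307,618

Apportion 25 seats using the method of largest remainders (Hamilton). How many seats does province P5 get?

Standard divisor: 2490380 ÷ 25 ≈ 99615.2.
Standard quotas: P3 3.2273, P4 3.3357, P6 9.1589, P8 6.1901, P5 3.0881.
Lower quotas: P3 3, P4 3, P6 9, P8 6, P5 3 (sum 24, leaving 1 seat).
Remainders in descending order: P4 0.3357, P3 0.2273, P8 0.1901, P6 0.1589, P5 0.0881.
Largest remainder: P4 receives the extra seat.
P5 receives 3.

3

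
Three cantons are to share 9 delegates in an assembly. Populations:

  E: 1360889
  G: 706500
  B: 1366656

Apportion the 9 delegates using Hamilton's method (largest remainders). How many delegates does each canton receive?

E: 3, G: 2, B: 4

Standard divisor: 3434045 ÷ 9 ≈ 381560.556.
Standard quotas: E 3.5666, G 1.8516, B 3.5818.
Lower quotas: E 3, G 1, B 3 (sum 7, leaving 2 seats).
Remainders in descending order: G 0.8516, B 0.5818, E 0.5666.
Largest remainders: G, B receive the extra seats.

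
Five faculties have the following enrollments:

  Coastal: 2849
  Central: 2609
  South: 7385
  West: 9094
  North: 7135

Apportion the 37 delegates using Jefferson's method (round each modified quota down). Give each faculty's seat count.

Standard divisor 29072/37 ≈ 785.73; standard quotas: Coastal 3.626, Central 3.320, South 9.399, West 11.574, North 9.081.
Rounding down gives 3, 3, 9, 11, 9 = 35 seats, so the divisor must be adjusted.
With modified divisor 730: modified quotas Coastal 3.903, Central 3.574, South 10.116, West 12.458, North 9.774.
Rounding down: Coastal 3, Central 3, South 10, West 12, North 9 (total 37).

Coastal: 3, Central: 3, South: 10, West: 12, North: 9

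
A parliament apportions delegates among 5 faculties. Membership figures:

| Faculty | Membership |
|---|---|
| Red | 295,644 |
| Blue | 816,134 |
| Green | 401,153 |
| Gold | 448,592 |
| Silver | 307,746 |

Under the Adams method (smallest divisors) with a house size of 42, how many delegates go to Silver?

Standard divisor 2269269/42 ≈ 54030.214; standard quotas: Red 5.472, Blue 15.105, Green 7.425, Gold 8.303, Silver 5.696.
Rounding up gives 6, 16, 8, 9, 6 = 45 seats, so the divisor must be adjusted.
With modified divisor 57800: modified quotas Red 5.115, Blue 14.120, Green 6.940, Gold 7.761, Silver 5.324.
Rounding up: Red 6, Blue 15, Green 7, Gold 8, Silver 6 (total 42).
Silver receives 6.

6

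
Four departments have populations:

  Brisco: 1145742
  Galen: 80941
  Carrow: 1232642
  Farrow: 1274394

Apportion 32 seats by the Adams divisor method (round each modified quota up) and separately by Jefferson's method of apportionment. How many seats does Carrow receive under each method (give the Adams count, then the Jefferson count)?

Adams: Brisco 10, Galen 1, Carrow 10, Farrow 11.
Jefferson: Brisco 10, Galen 0, Carrow 11, Farrow 11.
Carrow gets 10 under Adams and 11 under Jefferson.

10 and 11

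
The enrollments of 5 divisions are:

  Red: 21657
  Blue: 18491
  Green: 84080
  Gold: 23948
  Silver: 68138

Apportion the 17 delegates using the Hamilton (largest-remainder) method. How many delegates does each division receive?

Standard divisor: 216314 ÷ 17 ≈ 12724.353.
Standard quotas: Red 1.7020, Blue 1.4532, Green 6.6078, Gold 1.8821, Silver 5.3549.
Lower quotas: Red 1, Blue 1, Green 6, Gold 1, Silver 5 (sum 14, leaving 3 seats).
Remainders in descending order: Gold 0.8821, Red 0.7020, Green 0.6078, Blue 0.4532, Silver 0.3549.
The surplus seats go to Gold, Red, Green.

Red 2, Blue 1, Green 7, Gold 2, Silver 5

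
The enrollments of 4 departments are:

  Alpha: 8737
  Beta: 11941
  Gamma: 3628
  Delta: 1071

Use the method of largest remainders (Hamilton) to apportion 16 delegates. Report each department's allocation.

Total 25377; standard divisor 25377/16 ≈ 1586.062.
Standard quotas: Alpha 5.5086, Beta 7.5287, Gamma 2.2874, Delta 0.6753.
Lower quotas: Alpha 5, Beta 7, Gamma 2, Delta 0 (sum 14, leaving 2 seats).
Remainders in descending order: Delta 0.6753, Beta 0.5287, Alpha 0.5086, Gamma 0.2874.
Largest remainders: Delta, Beta receive the extra seats.

Alpha 5, Beta 8, Gamma 2, Delta 1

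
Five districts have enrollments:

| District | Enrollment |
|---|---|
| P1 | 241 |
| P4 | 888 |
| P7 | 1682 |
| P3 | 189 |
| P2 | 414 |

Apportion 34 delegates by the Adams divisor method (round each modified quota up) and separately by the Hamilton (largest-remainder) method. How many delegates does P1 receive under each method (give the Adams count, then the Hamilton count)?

Adams: P1 3, P4 9, P7 16, P3 2, P2 4.
Hamilton: P1 2, P4 9, P7 17, P3 2, P2 4.
P1 gets 3 under Adams and 2 under Hamilton.

3 and 2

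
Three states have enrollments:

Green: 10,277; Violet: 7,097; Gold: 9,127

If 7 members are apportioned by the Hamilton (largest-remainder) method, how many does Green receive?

Standard divisor: 26501 ÷ 7 ≈ 3785.857.
Standard quotas: Green 2.7146, Violet 1.8746, Gold 2.4108.
Lower quotas: Green 2, Violet 1, Gold 2 (sum 5, leaving 2 seats).
Remainders in descending order: Violet 0.8746, Green 0.7146, Gold 0.4108.
Largest remainders: Violet, Green receive the extra seats.
Green receives 3.

3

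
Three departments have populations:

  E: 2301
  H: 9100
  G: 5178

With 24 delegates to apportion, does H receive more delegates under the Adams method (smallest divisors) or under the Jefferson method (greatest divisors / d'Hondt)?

Jefferson

Adams: E 4, H 13, G 7.
Jefferson: E 3, H 14, G 7.
H gets 13 under Adams and 14 under Jefferson.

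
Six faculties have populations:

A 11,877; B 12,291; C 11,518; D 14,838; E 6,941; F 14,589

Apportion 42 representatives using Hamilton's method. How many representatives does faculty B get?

The standard divisor is 72054/42 ≈ 1715.571.
Standard quotas: A 6.9231, B 7.1644, C 6.7138, D 8.6490, E 4.0459, F 8.5039.
Lower quotas: A 6, B 7, C 6, D 8, E 4, F 8 (sum 39, leaving 3 seats).
Remainders in descending order: A 0.9231, C 0.7138, D 0.6490, F 0.5039, B 0.1644, E 0.0459.
Largest remainders: A, C, D receive the extra seats.
B receives 7.

7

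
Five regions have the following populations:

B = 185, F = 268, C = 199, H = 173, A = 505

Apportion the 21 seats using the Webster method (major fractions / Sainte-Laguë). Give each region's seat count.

Standard divisor 1330/21 ≈ 63.333; standard quotas: B 2.921, F 4.232, C 3.142, H 2.732, A 7.974.
Rounding to the nearest integer gives B 3, F 4, C 3, H 3, A 8 — total 21, matching the house size, so no adjustment is needed.

B: 3, F: 4, C: 3, H: 3, A: 8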